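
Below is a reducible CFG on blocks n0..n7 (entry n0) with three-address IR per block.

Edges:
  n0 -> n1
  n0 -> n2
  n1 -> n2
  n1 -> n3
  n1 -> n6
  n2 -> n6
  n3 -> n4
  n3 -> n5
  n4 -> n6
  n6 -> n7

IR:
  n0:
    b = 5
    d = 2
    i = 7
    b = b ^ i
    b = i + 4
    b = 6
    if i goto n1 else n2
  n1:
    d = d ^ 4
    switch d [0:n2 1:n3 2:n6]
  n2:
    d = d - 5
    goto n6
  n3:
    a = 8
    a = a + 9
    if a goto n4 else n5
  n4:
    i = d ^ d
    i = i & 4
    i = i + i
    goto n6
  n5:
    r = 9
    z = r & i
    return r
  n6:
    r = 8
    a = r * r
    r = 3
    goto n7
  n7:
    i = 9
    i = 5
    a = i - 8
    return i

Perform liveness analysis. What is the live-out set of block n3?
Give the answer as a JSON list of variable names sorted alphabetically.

Per-block:
  n0: def={b,d,i} ue=∅
  n1: def={d} ue={d}
  n2: def={d} ue={d}
  n3: def={a} ue=∅
  n4: def={i} ue={d}
  n5: def={r,z} ue={i}
  n6: def={a,r} ue=∅
  n7: def={a,i} ue=∅

Liveness:
  n0: in=∅ out={d,i}
  n1: in={d,i} out={d,i}
  n2: in={d} out=∅
  n3: in={d,i} out={d,i}
  n4: in={d} out=∅
  n5: in={i} out=∅
  n6: in=∅ out=∅
  n7: in=∅ out=∅

live-out(n3) = ["d", "i"]

Answer: ["d", "i"]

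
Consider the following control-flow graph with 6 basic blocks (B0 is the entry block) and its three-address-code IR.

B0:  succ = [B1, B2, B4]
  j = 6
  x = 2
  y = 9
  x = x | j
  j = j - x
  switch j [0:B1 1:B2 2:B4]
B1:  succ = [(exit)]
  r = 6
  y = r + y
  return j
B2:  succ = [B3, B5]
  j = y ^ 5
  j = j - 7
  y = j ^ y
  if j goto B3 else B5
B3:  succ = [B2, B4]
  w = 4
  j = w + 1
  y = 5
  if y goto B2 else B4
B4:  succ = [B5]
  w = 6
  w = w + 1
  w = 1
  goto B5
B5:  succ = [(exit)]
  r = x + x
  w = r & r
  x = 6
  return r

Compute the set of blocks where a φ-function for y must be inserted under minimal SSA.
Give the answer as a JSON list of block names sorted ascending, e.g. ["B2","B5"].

Answer: ["B2", "B4", "B5"]

Analysis:
idom tree: B1←B0 B2←B0 B3←B2 B4←B0 B5←B0
Join-block Dom:
  B2: preds {B0,B3}: {B0} ∩ {B0,B2,B3} = {B0}; idom=B0
  B4: preds {B0,B3}: {B0} ∩ {B0,B2,B3} = {B0}; idom=B0
  B5: preds {B2,B4}: {B0,B2} ∩ {B0,B4} = {B0}; idom=B0

DF walk-up:
  join B2 pred B0: · stop@B0
  join B2 pred B3: B3→B2 stop@B0
  join B4 pred B0: · stop@B0
  join B4 pred B3: B3→B2 stop@B0
  join B5 pred B2: B2 stop@B0
  join B5 pred B4: B4 stop@B0
  B0: DF=∅
  B1: DF=∅
  B2: DF={B2,B4,B5}
  B3: DF={B2,B4}
  B4: DF={B5}
  B5: DF=∅

φ for y: defs {B0,B1,B2,B3}
  DF⁺ = {B2,B4,B5}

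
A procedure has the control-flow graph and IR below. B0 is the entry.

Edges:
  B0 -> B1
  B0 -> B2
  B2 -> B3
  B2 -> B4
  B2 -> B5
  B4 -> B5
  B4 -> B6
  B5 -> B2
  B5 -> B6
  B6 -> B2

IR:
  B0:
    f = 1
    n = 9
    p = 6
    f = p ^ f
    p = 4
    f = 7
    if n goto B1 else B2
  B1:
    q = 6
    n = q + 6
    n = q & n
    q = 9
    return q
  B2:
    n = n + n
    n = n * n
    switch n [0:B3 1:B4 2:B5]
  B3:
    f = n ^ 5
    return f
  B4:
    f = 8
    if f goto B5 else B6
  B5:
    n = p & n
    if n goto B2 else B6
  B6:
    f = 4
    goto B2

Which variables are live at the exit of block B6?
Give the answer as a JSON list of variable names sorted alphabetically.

def/use:
  B0: {f,n,p} / ∅
  B1: {n,q} / ∅
  B2: {n} / {n}
  B3: {f} / {n}
  B4: {f} / ∅
  B5: {n} / {n,p}
  B6: {f} / ∅

Backward fixpoint:
  B0 li=∅ lo={n,p}
  B1 li=∅ lo=∅
  B2 li={n,p} lo={n,p}
  B3 li={n} lo=∅
  B4 li={n,p} lo={n,p}
  B5 li={n,p} lo={n,p}
  B6 li={n,p} lo={n,p}

live-out(B6) = ["n", "p"]

Answer: ["n", "p"]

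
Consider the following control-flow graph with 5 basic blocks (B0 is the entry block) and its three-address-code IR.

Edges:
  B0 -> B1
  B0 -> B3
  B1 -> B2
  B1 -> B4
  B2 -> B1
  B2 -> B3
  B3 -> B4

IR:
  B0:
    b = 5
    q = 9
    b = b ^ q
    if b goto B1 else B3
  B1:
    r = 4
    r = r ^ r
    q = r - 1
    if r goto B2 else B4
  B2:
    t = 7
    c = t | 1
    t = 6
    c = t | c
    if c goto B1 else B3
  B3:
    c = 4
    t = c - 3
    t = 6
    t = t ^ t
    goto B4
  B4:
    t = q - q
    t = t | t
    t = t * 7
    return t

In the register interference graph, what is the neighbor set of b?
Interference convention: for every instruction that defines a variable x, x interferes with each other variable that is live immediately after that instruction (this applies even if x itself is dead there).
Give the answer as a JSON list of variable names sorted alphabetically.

Answer: ["q"]

Analysis:
def/use:
  B0: def={b,q} ue=∅
  B1: def={q,r} ue=∅
  B2: def={c,t} ue=∅
  B3: def={c,t} ue=∅
  B4: def={t} ue={q}

Live sets:
  live B0: ∅→{q}
  live B1: ∅→{q}
  live B2: {q}→{q}
  live B3: {q}→{q}
  live B4: {q}→∅

Conflict graph:
  b — {q}
  c — {q,t}
  q — {b,c,r,t}
  r — {q}
  t — {c,q}

N(b) = ["q"]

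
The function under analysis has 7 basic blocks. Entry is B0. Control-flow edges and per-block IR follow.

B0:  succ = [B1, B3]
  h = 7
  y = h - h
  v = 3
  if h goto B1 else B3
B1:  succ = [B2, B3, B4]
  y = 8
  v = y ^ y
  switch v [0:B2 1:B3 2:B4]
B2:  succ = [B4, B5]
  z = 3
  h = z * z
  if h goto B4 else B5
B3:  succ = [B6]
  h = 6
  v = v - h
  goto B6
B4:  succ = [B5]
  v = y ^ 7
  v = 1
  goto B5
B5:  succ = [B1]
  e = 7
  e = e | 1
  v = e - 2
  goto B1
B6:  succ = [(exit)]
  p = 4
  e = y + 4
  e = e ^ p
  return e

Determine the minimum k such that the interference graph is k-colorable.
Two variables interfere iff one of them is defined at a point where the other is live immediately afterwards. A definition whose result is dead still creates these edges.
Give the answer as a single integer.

Answer: 3

Derivation:
def/use:
  B0: {h,v,y} / ∅
  B1: {v,y} / ∅
  B2: {h,z} / ∅
  B3: {h,v} / {v}
  B4: {v} / {y}
  B5: {e,v} / ∅
  B6: {e,p} / {y}

Live sets:
  B0: in=∅ out={v,y}
  B1: in=∅ out={v,y}
  B2: in={y} out={y}
  B3: in={v,y} out={y}
  B4: in={y} out=∅
  B5: in=∅ out=∅
  B6: in={y} out=∅

Conflict graph:
  e — {p}
  h — {v,y}
  p — {e,y}
  v — {h,y}
  y — {h,p,v,z}
  z — {y}

Registers:
  clique {h,v,y} ⇒ need ≥ 3
  3-colouring: c0={e,y}  c1={h,p,z}  c2={v}
  χ = 3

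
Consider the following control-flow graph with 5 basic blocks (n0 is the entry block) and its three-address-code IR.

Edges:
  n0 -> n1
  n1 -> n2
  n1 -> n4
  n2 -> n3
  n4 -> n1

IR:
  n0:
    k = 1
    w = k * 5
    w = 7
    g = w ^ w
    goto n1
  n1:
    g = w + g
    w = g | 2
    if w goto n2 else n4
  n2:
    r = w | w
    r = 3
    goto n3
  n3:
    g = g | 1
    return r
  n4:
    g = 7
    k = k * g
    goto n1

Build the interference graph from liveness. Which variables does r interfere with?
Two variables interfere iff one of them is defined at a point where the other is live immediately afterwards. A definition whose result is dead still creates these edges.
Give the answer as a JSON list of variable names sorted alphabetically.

Block summaries:
  n0: def={g,k,w} ue=∅
  n1: def={g,w} ue={g,w}
  n2: def={r} ue={w}
  n3: def={g} ue={g,r}
  n4: def={g,k} ue={k}

Backward fixpoint:
  n0: in=∅ out={g,k,w}
  n1: in={g,k,w} out={g,k,w}
  n2: in={g,w} out={g,r}
  n3: in={g,r} out=∅
  n4: in={k,w} out={g,k,w}

Interfere edges:
  g — {k,r,w}
  k — {g,w}
  r — {g}
  w — {g,k}

N(r) = ["g"]

Answer: ["g"]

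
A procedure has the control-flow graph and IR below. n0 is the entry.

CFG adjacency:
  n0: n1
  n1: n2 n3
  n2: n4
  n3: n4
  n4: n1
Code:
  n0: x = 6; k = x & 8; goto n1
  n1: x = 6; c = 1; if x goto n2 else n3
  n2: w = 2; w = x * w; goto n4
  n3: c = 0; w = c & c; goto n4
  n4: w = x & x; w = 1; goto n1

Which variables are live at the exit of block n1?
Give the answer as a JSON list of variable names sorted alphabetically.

Per-block:
  n0 def {k,x} use ∅
  n1 def {c,x} use ∅
  n2 def {w} use {x}
  n3 def {c,w} use ∅
  n4 def {w} use {x}

Live sets:
  n0 li=∅ lo=∅
  n1 li=∅ lo={x}
  n2 li={x} lo={x}
  n3 li={x} lo={x}
  n4 li={x} lo=∅

live-out(n1) = ["x"]

Answer: ["x"]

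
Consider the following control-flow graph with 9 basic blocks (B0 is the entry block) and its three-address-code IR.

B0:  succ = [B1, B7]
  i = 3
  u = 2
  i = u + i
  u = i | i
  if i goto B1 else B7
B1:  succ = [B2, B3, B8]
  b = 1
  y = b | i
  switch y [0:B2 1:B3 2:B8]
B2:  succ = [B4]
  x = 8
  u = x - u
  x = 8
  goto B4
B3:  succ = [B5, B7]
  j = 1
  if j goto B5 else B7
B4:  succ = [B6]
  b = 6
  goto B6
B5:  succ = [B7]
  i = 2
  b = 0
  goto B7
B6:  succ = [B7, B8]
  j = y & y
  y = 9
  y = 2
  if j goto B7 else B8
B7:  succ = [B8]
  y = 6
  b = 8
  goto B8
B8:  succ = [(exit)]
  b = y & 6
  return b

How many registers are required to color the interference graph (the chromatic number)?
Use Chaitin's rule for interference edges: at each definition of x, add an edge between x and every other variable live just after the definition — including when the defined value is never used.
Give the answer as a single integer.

Answer: 3

Analysis:
Per-block:
  B0: def={i,u} ue=∅
  B1: def={b,y} ue={i}
  B2: def={u,x} ue={u}
  B3: def={j} ue=∅
  B4: def={b} ue=∅
  B5: def={b,i} ue=∅
  B6: def={j,y} ue={y}
  B7: def={b,y} ue=∅
  B8: def={b} ue={y}

Live sets:
  B0: in=∅ out={i,u}
  B1: in={i,u} out={u,y}
  B2: in={u,y} out={y}
  B3: in=∅ out=∅
  B4: in={y} out={y}
  B5: in=∅ out=∅
  B6: in={y} out={y}
  B7: in=∅ out={y}
  B8: in={y} out=∅

Interference:
  b↔{i,u,y}
  i↔{b,u}
  j↔{y}
  u↔{b,i,x,y}
  x↔{u,y}
  y↔{b,j,u,x}

Chromatic number:
  lower bound: {b,i,u} mutually conflict ⇒ χ ≥ 3
  3-colouring: c0={j,u}  c1={i,y}  c2={b,x}
  χ = 3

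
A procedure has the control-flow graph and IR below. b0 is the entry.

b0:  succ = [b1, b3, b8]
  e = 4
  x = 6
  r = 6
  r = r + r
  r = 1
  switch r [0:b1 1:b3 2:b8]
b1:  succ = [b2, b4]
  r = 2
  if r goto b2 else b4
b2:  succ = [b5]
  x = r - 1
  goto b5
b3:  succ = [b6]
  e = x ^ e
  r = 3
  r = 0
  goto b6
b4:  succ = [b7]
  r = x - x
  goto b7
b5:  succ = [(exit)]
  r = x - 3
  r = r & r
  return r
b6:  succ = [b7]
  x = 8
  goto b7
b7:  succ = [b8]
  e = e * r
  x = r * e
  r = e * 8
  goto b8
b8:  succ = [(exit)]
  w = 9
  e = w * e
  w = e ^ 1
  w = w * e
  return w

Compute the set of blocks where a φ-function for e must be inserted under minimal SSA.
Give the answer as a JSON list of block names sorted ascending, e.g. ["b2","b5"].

idom tree: b1←b0 b2←b1 b3←b0 b4←b1 b5←b2 b6←b3 b7←b0 b8←b0
Dom at joins:
  b7: preds {b4,b6}: {b0,b1,b4} ∩ {b0,b3,b6} = {b0}; idom=b0
  b8: preds {b0,b7}: {b0} ∩ {b0,b7} = {b0}; idom=b0

DF walk-up:
  join b7 pred b4: b4→b1 stop@b0
  join b7 pred b6: b6→b3 stop@b0
  join b8 pred b0: · stop@b0
  join b8 pred b7: b7 stop@b0
  b0 → ∅
  b1 → {b7}
  b2 → ∅
  b3 → {b7}
  b4 → {b7}
  b5 → ∅
  b6 → {b7}
  b7 → {b8}
  b8 → ∅

φ for e: defs {b0,b3,b7,b8}
  DF⁺ = {b7,b8}

Answer: ["b7", "b8"]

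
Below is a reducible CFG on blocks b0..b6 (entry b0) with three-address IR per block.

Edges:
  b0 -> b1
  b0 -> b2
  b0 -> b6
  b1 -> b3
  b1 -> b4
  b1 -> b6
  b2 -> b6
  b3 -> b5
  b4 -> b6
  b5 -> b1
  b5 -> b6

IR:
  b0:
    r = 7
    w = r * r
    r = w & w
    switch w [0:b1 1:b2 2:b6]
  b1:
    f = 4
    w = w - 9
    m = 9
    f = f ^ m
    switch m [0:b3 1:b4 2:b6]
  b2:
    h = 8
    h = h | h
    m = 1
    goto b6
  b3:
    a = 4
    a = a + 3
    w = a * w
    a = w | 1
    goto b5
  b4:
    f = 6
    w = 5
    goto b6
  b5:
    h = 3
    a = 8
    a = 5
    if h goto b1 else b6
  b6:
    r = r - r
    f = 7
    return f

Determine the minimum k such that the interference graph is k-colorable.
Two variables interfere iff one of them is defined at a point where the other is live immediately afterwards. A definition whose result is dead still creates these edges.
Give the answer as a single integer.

def/use:
  b0: def={r,w} ue=∅
  b1: def={f,m,w} ue={w}
  b2: def={h,m} ue=∅
  b3: def={a,w} ue={w}
  b4: def={f,w} ue=∅
  b5: def={a,h} ue=∅
  b6: def={f,r} ue={r}

Live sets:
  live b0: ∅→{r,w}
  live b1: {r,w}→{r,w}
  live b2: {r}→{r}
  live b3: {r,w}→{r,w}
  live b4: {r}→{r}
  live b5: {r,w}→{r,w}
  live b6: {r}→∅

Interference:
  a — {h,r,w}
  f — {m,r,w}
  h — {a,r,w}
  m — {f,r,w}
  r — {a,f,h,m,w}
  w — {a,f,h,m,r}

Chromatic number:
  {a,h,r,w} pairwise interfere (4-clique) ⇒ χ ≥ 4
  4-colouring: c0={r}  c1={w}  c2={a,f}  c3={h,m}
  χ = 4

Answer: 4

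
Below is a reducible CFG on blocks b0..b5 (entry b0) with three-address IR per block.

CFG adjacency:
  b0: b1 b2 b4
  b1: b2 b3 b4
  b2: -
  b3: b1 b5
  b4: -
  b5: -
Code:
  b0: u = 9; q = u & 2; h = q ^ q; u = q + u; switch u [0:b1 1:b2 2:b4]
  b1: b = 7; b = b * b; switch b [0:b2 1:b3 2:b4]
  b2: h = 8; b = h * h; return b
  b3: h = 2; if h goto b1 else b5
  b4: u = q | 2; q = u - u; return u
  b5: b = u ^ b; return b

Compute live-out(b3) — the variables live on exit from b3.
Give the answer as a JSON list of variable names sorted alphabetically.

Answer: ["b", "q", "u"]

Working:
Block summaries:
  b0 def {h,q,u} use ∅
  b1 def {b} use ∅
  b2 def {b,h} use ∅
  b3 def {h} use ∅
  b4 def {q,u} use {q}
  b5 def {b} use {b,u}

Liveness:
  b0: in=∅ out={q,u}
  b1: in={q,u} out={b,q,u}
  b2: in=∅ out=∅
  b3: in={b,q,u} out={b,q,u}
  b4: in={q} out=∅
  b5: in={b,u} out=∅

live-out(b3) = ["b", "q", "u"]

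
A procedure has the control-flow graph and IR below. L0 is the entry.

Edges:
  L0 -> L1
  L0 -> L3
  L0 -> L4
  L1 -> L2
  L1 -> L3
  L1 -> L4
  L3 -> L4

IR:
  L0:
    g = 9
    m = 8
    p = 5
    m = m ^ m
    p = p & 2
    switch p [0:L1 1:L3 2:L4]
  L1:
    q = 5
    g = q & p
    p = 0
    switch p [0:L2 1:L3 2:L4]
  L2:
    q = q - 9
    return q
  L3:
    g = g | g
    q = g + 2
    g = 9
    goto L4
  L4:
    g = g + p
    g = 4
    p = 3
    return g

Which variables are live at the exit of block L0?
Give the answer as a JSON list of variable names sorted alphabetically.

Block summaries:
  L0 def {g,m,p} use ∅
  L1 def {g,p,q} use {p}
  L2 def {q} use {q}
  L3 def {g,q} use {g}
  L4 def {g,p} use {g,p}

Backward fixpoint:
  L0 li=∅ lo={g,p}
  L1 li={p} lo={g,p,q}
  L2 li={q} lo=∅
  L3 li={g,p} lo={g,p}
  L4 li={g,p} lo=∅

live-out(L0) = ["g", "p"]

Answer: ["g", "p"]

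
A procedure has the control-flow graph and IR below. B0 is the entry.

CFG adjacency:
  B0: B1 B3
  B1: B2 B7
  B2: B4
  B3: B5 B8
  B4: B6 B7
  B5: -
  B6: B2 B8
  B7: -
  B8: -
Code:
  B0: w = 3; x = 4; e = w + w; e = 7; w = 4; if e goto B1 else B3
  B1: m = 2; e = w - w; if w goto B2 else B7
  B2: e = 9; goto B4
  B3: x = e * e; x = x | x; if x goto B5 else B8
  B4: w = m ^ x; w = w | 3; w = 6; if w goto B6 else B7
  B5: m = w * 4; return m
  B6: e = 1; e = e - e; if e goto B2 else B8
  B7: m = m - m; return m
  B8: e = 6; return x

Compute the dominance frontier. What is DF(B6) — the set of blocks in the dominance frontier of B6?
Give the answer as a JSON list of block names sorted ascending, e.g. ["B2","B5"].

Answer: ["B2", "B8"]

Analysis:
idom tree: B1←B0 B2←B1 B3←B0 B4←B2 B5←B3 B6←B4 B7←B1 B8←B0
Join-block Dom:
  B2: preds {B1,B6}: {B0,B1} ∩ {B0,B1,B2,B4,B6} = {B0,B1}; idom=B1
  B7: preds {B1,B4}: {B0,B1} ∩ {B0,B1,B2,B4} = {B0,B1}; idom=B1
  B8: preds {B3,B6}: {B0,B3} ∩ {B0,B1,B2,B4,B6} = {B0}; idom=B0

Frontier:
  B2←B1: walk · to B1
  B2←B6: walk B6→B4→B2 to B1
  B7←B1: walk · to B1
  B7←B4: walk B4→B2 to B1
  B8←B3: walk B3 to B0
  B8←B6: walk B6→B4→B2→B1 to B0
  DF(B0)=∅
  DF(B1)={B8}
  DF(B2)={B2,B7,B8}
  DF(B3)={B8}
  DF(B4)={B2,B7,B8}
  DF(B5)=∅
  DF(B6)={B2,B8}
  DF(B7)=∅
  DF(B8)=∅

DF(B6) = ["B2", "B8"]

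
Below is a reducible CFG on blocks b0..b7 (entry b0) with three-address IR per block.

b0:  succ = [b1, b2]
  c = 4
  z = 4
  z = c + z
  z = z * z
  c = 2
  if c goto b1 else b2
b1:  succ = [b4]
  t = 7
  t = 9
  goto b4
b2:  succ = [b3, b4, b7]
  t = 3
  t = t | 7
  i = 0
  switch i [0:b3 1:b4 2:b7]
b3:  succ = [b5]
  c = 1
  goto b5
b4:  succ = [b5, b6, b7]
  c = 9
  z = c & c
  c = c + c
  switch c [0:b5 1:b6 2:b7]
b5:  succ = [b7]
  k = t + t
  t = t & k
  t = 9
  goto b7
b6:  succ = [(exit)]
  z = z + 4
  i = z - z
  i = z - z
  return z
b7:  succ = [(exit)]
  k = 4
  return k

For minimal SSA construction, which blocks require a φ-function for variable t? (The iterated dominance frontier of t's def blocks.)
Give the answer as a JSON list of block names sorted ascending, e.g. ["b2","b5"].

Answer: ["b4", "b5", "b7"]

Analysis:
idom tree: b1←b0 b2←b0 b3←b2 b4←b0 b5←b0 b6←b4 b7←b0
Join-block Dom:
  b4: preds {b1,b2}: {b0,b1} ∩ {b0,b2} = {b0}; idom=b0
  b5: preds {b3,b4}: {b0,b2,b3} ∩ {b0,b4} = {b0}; idom=b0
  b7: preds {b2,b4,b5}: {b0,b2} ∩ {b0,b4} ∩ {b0,b5} = {b0}; idom=b0

DF derivation:
  b4←b1: walk b1 to b0
  b4←b2: walk b2 to b0
  b5←b3: walk b3→b2 to b0
  b5←b4: walk b4 to b0
  b7←b2: walk b2 to b0
  b7←b4: walk b4 to b0
  b7←b5: walk b5 to b0
  b0: DF=∅
  b1: DF={b4}
  b2: DF={b4,b5,b7}
  b3: DF={b5}
  b4: DF={b5,b7}
  b5: DF={b7}
  b6: DF=∅
  b7: DF=∅

φ for t: defs {b1,b2,b5}
  DF⁺ = {b4,b5,b7}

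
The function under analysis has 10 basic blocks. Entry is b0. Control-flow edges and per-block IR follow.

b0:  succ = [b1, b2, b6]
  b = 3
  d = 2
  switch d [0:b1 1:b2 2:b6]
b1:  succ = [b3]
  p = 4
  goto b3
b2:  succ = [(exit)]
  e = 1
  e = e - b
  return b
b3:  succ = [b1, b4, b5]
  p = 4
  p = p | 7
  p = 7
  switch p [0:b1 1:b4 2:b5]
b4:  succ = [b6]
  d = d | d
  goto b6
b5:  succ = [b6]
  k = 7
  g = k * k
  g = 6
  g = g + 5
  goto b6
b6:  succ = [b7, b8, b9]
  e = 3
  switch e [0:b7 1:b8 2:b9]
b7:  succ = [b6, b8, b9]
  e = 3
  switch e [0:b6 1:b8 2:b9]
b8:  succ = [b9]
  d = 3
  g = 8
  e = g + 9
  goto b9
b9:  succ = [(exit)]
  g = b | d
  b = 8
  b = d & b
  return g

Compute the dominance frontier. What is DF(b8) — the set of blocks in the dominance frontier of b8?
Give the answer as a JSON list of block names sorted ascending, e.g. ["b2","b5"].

idom tree: b1←b0 b2←b0 b3←b1 b4←b3 b5←b3 b6←b0 b7←b6 b8←b6 b9←b6
Dom at joins:
  b1: preds {b0,b3}: {b0} ∩ {b0,b1,b3} = {b0}; idom=b0
  b6: preds {b0,b4,b5,b7}: {b0} ∩ {b0,b1,b3,b4} ∩ {b0,b1,b3,b5} ∩ {b0,b6,b7} = {b0}; idom=b0
  b8: preds {b6,b7}: {b0,b6} ∩ {b0,b6,b7} = {b0,b6}; idom=b6
  b9: preds {b6,b7,b8}: {b0,b6} ∩ {b0,b6,b7} ∩ {b0,b6,b8} = {b0,b6}; idom=b6

DF walk-up:
  b1←b0: walk · to b0
  b1←b3: walk b3→b1 to b0
  b6←b0: walk · to b0
  b6←b4: walk b4→b3→b1 to b0
  b6←b5: walk b5→b3→b1 to b0
  b6←b7: walk b7→b6 to b0
  b8←b6: walk · to b6
  b8←b7: walk b7 to b6
  b9←b6: walk · to b6
  b9←b7: walk b7 to b6
  b9←b8: walk b8 to b6
  DF(b0)=∅
  DF(b1)={b1,b6}
  DF(b2)=∅
  DF(b3)={b1,b6}
  DF(b4)={b6}
  DF(b5)={b6}
  DF(b6)={b6}
  DF(b7)={b6,b8,b9}
  DF(b8)={b9}
  DF(b9)=∅

DF(b8) = ["b9"]

Answer: ["b9"]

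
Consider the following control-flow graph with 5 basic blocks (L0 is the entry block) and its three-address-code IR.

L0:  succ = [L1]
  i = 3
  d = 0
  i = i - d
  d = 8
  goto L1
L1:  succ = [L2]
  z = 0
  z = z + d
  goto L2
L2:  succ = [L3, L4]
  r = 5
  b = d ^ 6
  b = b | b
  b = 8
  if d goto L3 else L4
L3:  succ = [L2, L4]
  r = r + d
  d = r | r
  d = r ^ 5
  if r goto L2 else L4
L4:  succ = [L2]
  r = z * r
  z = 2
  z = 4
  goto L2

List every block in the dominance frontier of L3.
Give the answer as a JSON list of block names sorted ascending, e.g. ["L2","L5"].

Answer: ["L2", "L4"]

Working:
idom tree: L1←L0 L2←L1 L3←L2 L4←L2
Join-block Dom:
  L2: preds {L1,L3,L4}: {L0,L1} ∩ {L0,L1,L2,L3} ∩ {L0,L1,L2,L4} = {L0,L1}; idom=L1
  L4: preds {L2,L3}: {L0,L1,L2} ∩ {L0,L1,L2,L3} = {L0,L1,L2}; idom=L2

DF derivation:
  join L2 pred L1: · stop@L1
  join L2 pred L3: L3→L2 stop@L1
  join L2 pred L4: L4→L2 stop@L1
  join L4 pred L2: · stop@L2
  join L4 pred L3: L3 stop@L2
  L0 → ∅
  L1 → ∅
  L2 → {L2}
  L3 → {L2,L4}
  L4 → {L2}

DF(L3) = ["L2", "L4"]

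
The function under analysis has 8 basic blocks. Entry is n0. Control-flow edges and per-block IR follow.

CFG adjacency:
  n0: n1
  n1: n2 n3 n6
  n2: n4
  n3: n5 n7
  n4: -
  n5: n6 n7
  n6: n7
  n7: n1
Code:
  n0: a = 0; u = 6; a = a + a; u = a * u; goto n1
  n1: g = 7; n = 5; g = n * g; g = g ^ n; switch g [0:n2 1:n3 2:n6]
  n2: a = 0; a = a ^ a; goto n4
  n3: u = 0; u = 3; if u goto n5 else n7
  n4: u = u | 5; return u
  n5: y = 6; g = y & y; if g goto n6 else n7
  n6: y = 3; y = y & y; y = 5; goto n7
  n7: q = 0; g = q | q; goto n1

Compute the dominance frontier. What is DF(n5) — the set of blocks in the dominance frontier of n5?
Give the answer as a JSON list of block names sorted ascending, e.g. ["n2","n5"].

idom tree: n1←n0 n2←n1 n3←n1 n4←n2 n5←n3 n6←n1 n7←n1
Dom∩ at merges:
  n1: preds {n0,n7}: {n0} ∩ {n0,n1,n7} = {n0}; idom=n0
  n6: preds {n1,n5}: {n0,n1} ∩ {n0,n1,n3,n5} = {n0,n1}; idom=n1
  n7: preds {n3,n5,n6}: {n0,n1,n3} ∩ {n0,n1,n3,n5} ∩ {n0,n1,n6} = {n0,n1}; idom=n1

DF derivation:
  join n1 pred n0: · stop@n0
  join n1 pred n7: n7→n1 stop@n0
  join n6 pred n1: · stop@n1
  join n6 pred n5: n5→n3 stop@n1
  join n7 pred n3: n3 stop@n1
  join n7 pred n5: n5→n3 stop@n1
  join n7 pred n6: n6 stop@n1
  DF(n0)=∅
  DF(n1)={n1}
  DF(n2)=∅
  DF(n3)={n6,n7}
  DF(n4)=∅
  DF(n5)={n6,n7}
  DF(n6)={n7}
  DF(n7)={n1}

DF(n5) = ["n6", "n7"]

Answer: ["n6", "n7"]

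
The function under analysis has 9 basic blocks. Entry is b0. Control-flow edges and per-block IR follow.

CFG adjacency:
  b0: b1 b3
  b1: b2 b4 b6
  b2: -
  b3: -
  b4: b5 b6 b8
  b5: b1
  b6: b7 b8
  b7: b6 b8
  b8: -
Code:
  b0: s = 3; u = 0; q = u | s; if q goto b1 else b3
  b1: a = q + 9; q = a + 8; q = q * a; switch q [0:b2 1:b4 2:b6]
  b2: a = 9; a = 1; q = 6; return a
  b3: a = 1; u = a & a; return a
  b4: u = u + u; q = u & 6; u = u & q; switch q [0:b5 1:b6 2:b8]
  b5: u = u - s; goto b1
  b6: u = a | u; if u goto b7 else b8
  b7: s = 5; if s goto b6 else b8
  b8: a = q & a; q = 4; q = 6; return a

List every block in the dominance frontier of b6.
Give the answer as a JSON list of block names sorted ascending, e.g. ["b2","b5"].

idom tree: b1←b0 b2←b1 b3←b0 b4←b1 b5←b4 b6←b1 b7←b6 b8←b1
Dom at joins:
  b1: preds {b0,b5}: {b0} ∩ {b0,b1,b4,b5} = {b0}; idom=b0
  b6: preds {b1,b4,b7}: {b0,b1} ∩ {b0,b1,b4} ∩ {b0,b1,b6,b7} = {b0,b1}; idom=b1
  b8: preds {b4,b6,b7}: {b0,b1,b4} ∩ {b0,b1,b6} ∩ {b0,b1,b6,b7} = {b0,b1}; idom=b1

Frontier:
  b1←b0: walk · to b0
  b1←b5: walk b5→b4→b1 to b0
  b6←b1: walk · to b1
  b6←b4: walk b4 to b1
  b6←b7: walk b7→b6 to b1
  b8←b4: walk b4 to b1
  b8←b6: walk b6 to b1
  b8←b7: walk b7→b6 to b1
  b0: DF=∅
  b1: DF={b1}
  b2: DF=∅
  b3: DF=∅
  b4: DF={b1,b6,b8}
  b5: DF={b1}
  b6: DF={b6,b8}
  b7: DF={b6,b8}
  b8: DF=∅

DF(b6) = ["b6", "b8"]

Answer: ["b6", "b8"]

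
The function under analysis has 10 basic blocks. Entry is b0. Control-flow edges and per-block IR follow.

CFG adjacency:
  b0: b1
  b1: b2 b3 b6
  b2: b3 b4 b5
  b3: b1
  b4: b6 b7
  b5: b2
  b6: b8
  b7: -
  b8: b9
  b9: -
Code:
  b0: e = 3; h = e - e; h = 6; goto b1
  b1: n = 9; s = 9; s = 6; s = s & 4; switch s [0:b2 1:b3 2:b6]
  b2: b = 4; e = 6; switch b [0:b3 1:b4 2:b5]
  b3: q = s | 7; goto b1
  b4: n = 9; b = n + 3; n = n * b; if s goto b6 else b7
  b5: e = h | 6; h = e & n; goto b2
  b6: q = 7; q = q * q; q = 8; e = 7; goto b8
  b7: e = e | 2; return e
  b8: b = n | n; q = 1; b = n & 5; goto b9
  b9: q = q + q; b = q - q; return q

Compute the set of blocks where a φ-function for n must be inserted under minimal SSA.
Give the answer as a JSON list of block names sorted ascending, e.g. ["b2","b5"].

idom tree: b1←b0 b2←b1 b3←b1 b4←b2 b5←b2 b6←b1 b7←b4 b8←b6 b9←b8
Dom at joins:
  b1: preds {b0,b3}: {b0} ∩ {b0,b1,b3} = {b0}; idom=b0
  b2: preds {b1,b5}: {b0,b1} ∩ {b0,b1,b2,b5} = {b0,b1}; idom=b1
  b3: preds {b1,b2}: {b0,b1} ∩ {b0,b1,b2} = {b0,b1}; idom=b1
  b6: preds {b1,b4}: {b0,b1} ∩ {b0,b1,b2,b4} = {b0,b1}; idom=b1

DF walk-up:
  join b1 pred b0: · stop@b0
  join b1 pred b3: b3→b1 stop@b0
  join b2 pred b1: · stop@b1
  join b2 pred b5: b5→b2 stop@b1
  join b3 pred b1: · stop@b1
  join b3 pred b2: b2 stop@b1
  join b6 pred b1: · stop@b1
  join b6 pred b4: b4→b2 stop@b1
  b0: DF=∅
  b1: DF={b1}
  b2: DF={b2,b3,b6}
  b3: DF={b1}
  b4: DF={b6}
  b5: DF={b2}
  b6: DF=∅
  b7: DF=∅
  b8: DF=∅
  b9: DF=∅

φ for n: defs {b1,b4}
  DF⁺ = {b1,b6}

Answer: ["b1", "b6"]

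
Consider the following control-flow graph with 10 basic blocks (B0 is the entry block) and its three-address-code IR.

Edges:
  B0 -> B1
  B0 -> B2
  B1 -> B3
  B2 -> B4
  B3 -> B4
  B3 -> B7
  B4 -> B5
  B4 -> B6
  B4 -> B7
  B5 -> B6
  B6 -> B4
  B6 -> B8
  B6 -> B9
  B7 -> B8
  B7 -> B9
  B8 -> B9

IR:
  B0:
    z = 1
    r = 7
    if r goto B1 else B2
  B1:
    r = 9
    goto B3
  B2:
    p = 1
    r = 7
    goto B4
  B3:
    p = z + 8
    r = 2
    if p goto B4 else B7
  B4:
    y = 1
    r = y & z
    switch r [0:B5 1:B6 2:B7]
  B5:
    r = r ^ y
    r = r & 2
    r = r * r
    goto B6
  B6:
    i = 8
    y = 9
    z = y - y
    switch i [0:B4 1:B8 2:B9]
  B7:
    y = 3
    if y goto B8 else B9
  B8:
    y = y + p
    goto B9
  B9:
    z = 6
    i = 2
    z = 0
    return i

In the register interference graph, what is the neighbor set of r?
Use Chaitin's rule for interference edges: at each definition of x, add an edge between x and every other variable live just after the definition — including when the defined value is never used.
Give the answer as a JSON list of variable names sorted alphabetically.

Answer: ["p", "y", "z"]

Working:
Per-block:
  B0: {r,z} / ∅
  B1: {r} / ∅
  B2: {p,r} / ∅
  B3: {p,r} / {z}
  B4: {r,y} / {z}
  B5: {r} / {r,y}
  B6: {i,y,z} / ∅
  B7: {y} / ∅
  B8: {y} / {p,y}
  B9: {i,z} / ∅

Backward fixpoint:
  live B0: ∅→{z}
  live B1: {z}→{z}
  live B2: {z}→{p,z}
  live B3: {z}→{p,z}
  live B4: {p,z}→{p,r,y}
  live B5: {p,r,y}→{p}
  live B6: {p}→{p,y,z}
  live B7: {p}→{p,y}
  live B8: {p,y}→∅
  live B9: ∅→∅

Interference:
  i↔{p,y,z}
  p↔{i,r,y,z}
  r↔{p,y,z}
  y↔{i,p,r,z}
  z↔{i,p,r,y}

N(r) = ["p", "y", "z"]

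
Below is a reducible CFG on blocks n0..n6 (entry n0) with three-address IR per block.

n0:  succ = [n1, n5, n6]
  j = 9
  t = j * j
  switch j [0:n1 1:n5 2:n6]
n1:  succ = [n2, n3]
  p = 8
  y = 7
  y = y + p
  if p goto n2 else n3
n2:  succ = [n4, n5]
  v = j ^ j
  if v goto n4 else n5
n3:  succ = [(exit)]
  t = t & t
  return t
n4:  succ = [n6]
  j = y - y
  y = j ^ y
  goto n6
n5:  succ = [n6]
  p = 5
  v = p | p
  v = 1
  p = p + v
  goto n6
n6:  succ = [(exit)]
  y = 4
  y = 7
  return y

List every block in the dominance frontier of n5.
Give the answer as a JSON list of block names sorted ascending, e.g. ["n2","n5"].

Answer: ["n6"]

Analysis:
idom tree: n1←n0 n2←n1 n3←n1 n4←n2 n5←n0 n6←n0
Dom at joins:
  n5: preds {n0,n2}: {n0} ∩ {n0,n1,n2} = {n0}; idom=n0
  n6: preds {n0,n4,n5}: {n0} ∩ {n0,n1,n2,n4} ∩ {n0,n5} = {n0}; idom=n0

DF walk-up:
  join n5 pred n0: · stop@n0
  join n5 pred n2: n2→n1 stop@n0
  join n6 pred n0: · stop@n0
  join n6 pred n4: n4→n2→n1 stop@n0
  join n6 pred n5: n5 stop@n0
  n0: DF=∅
  n1: DF={n5,n6}
  n2: DF={n5,n6}
  n3: DF=∅
  n4: DF={n6}
  n5: DF={n6}
  n6: DF=∅

DF(n5) = ["n6"]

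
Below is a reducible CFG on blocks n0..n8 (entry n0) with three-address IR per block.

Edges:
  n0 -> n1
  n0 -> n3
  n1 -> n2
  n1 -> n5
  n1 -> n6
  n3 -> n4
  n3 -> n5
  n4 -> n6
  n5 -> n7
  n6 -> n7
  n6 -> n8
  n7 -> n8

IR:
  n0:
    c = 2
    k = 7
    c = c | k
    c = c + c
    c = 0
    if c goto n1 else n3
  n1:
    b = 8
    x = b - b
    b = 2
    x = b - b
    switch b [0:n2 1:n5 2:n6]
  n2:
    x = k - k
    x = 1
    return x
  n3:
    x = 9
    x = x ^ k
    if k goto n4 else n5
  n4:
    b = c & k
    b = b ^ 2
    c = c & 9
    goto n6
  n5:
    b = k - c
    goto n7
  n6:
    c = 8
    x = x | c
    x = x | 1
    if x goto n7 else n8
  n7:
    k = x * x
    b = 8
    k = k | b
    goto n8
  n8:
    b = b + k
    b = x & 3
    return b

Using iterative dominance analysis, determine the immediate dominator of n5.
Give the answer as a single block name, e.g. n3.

idom tree: n1←n0 n2←n1 n3←n0 n4←n3 n5←n0 n6←n0 n7←n0 n8←n0
Dom at joins:
  n5: preds {n1,n3}: {n0,n1} ∩ {n0,n3} = {n0}; idom=n0
  n6: preds {n1,n4}: {n0,n1} ∩ {n0,n3,n4} = {n0}; idom=n0
  n7: preds {n5,n6}: {n0,n5} ∩ {n0,n6} = {n0}; idom=n0
  n8: preds {n6,n7}: {n0,n6} ∩ {n0,n7} = {n0}; idom=n0

idom(n5) = n0

Answer: n0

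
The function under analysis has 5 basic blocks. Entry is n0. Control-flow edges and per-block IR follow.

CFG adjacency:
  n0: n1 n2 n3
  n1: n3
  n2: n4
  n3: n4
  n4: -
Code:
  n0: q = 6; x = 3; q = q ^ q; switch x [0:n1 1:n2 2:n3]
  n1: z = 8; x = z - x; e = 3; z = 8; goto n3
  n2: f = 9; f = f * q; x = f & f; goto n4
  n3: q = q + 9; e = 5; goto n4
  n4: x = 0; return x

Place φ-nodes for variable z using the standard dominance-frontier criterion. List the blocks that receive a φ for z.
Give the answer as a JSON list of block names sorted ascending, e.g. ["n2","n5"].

Answer: ["n3", "n4"]

Working:
idom tree: n1←n0 n2←n0 n3←n0 n4←n0
Dom∩ at merges:
  n3: preds {n0,n1}: {n0} ∩ {n0,n1} = {n0}; idom=n0
  n4: preds {n2,n3}: {n0,n2} ∩ {n0,n3} = {n0}; idom=n0

DF walk-up:
  n3←n0: walk · to n0
  n3←n1: walk n1 to n0
  n4←n2: walk n2 to n0
  n4←n3: walk n3 to n0
  n0: DF=∅
  n1: DF={n3}
  n2: DF={n4}
  n3: DF={n4}
  n4: DF=∅

φ for z: defs {n1}
  DF⁺ = {n3,n4}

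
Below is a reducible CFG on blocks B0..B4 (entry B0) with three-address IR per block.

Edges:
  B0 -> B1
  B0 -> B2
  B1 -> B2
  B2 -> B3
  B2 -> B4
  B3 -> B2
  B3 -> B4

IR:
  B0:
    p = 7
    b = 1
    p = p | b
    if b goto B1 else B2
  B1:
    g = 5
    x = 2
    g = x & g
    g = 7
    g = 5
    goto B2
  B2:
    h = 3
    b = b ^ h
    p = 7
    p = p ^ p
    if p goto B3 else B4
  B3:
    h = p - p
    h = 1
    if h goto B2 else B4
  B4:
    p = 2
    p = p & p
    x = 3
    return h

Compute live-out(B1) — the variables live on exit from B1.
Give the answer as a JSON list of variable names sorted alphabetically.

Per-block:
  B0: {b,p} / ∅
  B1: {g,x} / ∅
  B2: {b,h,p} / {b}
  B3: {h} / {p}
  B4: {p,x} / {h}

Liveness:
  B0: in=∅ out={b}
  B1: in={b} out={b}
  B2: in={b} out={b,h,p}
  B3: in={b,p} out={b,h}
  B4: in={h} out=∅

live-out(B1) = ["b"]

Answer: ["b"]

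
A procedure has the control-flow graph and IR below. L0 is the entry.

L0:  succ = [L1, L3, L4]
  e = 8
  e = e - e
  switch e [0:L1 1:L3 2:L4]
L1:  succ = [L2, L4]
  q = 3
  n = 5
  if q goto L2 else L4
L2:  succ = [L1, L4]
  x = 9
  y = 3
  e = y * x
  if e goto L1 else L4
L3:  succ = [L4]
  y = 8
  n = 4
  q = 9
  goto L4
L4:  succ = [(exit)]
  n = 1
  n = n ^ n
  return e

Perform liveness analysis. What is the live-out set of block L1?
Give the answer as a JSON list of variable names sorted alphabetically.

Per-block:
  L0: def={e} ue=∅
  L1: def={n,q} ue=∅
  L2: def={e,x,y} ue=∅
  L3: def={n,q,y} ue=∅
  L4: def={n} ue={e}

Backward fixpoint:
  L0: in=∅ out={e}
  L1: in={e} out={e}
  L2: in=∅ out={e}
  L3: in={e} out={e}
  L4: in={e} out=∅

live-out(L1) = ["e"]

Answer: ["e"]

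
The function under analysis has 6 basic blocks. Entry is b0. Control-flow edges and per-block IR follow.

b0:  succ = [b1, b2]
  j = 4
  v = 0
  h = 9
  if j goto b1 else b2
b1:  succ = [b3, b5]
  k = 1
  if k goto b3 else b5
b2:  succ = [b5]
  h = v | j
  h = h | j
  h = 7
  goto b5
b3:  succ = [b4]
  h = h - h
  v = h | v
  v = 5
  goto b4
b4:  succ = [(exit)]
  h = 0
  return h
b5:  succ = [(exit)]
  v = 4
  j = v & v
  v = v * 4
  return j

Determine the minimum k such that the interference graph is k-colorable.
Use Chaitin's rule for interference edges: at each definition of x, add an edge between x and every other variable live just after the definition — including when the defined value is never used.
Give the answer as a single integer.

Answer: 3

Working:
Per-block:
  b0 def {h,j,v} use ∅
  b1 def {k} use ∅
  b2 def {h} use {j,v}
  b3 def {h,v} use {h,v}
  b4 def {h} use ∅
  b5 def {j,v} use ∅

Backward fixpoint:
  b0 li=∅ lo={h,j,v}
  b1 li={h,v} lo={h,v}
  b2 li={j,v} lo=∅
  b3 li={h,v} lo=∅
  b4 li=∅ lo=∅
  b5 li=∅ lo=∅

Interfere edges:
  h↔{j,k,v}
  j↔{h,v}
  k↔{h,v}
  v↔{h,j,k}

Chromatic number:
  lower bound: {h,j,v} mutually conflict ⇒ χ ≥ 3
  assign h→r0 j→r2 k→r2 v→r1 — no edge inside a register ⇒ χ ≤ 3
  χ = 3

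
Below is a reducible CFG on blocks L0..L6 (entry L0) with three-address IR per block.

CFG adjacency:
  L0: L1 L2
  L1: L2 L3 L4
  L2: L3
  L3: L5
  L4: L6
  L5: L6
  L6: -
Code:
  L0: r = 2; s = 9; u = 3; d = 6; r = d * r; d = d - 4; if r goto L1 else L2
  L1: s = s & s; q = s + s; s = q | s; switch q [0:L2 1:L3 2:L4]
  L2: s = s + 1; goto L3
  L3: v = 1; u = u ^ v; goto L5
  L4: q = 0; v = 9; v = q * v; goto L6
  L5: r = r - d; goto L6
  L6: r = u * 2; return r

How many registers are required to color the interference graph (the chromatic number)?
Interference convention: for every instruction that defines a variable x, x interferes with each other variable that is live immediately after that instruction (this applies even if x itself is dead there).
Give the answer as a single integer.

Block summaries:
  L0: {d,r,s,u} / ∅
  L1: {q,s} / {s}
  L2: {s} / {s}
  L3: {u,v} / {u}
  L4: {q,v} / ∅
  L5: {r} / {d,r}
  L6: {r} / {u}

Liveness:
  L0 li=∅ lo={d,r,s,u}
  L1 li={d,r,s,u} lo={d,r,s,u}
  L2 li={d,r,s,u} lo={d,r,u}
  L3 li={d,r,u} lo={d,r,u}
  L4 li={u} lo={u}
  L5 li={d,r,u} lo={u}
  L6 li={u} lo=∅

Conflict graph:
  d: {q,r,s,u,v}
  q: {d,r,s,u,v}
  r: {d,q,s,u,v}
  s: {d,q,r,u}
  u: {d,q,r,s,v}
  v: {d,q,r,u}

Chromatic number:
  {d,q,r,s,u} pairwise interfere (5-clique) ⇒ χ ≥ 5
  5-colouring: r0={d}  r1={q}  r2={r}  r3={u}  r4={s,v}
  χ = 5

Answer: 5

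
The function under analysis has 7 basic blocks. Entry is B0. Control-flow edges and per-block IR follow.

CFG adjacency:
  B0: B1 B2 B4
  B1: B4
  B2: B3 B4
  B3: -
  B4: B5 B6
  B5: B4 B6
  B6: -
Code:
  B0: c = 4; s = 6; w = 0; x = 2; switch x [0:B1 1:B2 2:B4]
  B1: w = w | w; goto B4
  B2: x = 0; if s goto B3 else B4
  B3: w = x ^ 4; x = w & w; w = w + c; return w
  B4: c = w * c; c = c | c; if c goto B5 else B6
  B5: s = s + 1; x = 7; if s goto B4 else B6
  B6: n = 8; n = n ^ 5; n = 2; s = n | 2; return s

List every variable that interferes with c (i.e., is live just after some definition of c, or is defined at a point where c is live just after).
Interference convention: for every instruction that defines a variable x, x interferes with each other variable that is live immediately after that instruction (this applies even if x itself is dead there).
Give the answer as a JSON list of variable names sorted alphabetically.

Per-block:
  B0 def {c,s,w,x} use ∅
  B1 def {w} use {w}
  B2 def {x} use {s}
  B3 def {w,x} use {c,x}
  B4 def {c} use {c,w}
  B5 def {s,x} use {s}
  B6 def {n,s} use ∅

Backward fixpoint:
  live B0: ∅→{c,s,w}
  live B1: {c,s,w}→{c,s,w}
  live B2: {c,s,w}→{c,s,w,x}
  live B3: {c,x}→∅
  live B4: {c,s,w}→{c,s,w}
  live B5: {c,s,w}→{c,s,w}
  live B6: ∅→∅

Conflict graph:
  c↔{s,w,x}
  n↔∅
  s↔{c,w,x}
  w↔{c,s,x}
  x↔{c,s,w}

N(c) = ["s", "w", "x"]

Answer: ["s", "w", "x"]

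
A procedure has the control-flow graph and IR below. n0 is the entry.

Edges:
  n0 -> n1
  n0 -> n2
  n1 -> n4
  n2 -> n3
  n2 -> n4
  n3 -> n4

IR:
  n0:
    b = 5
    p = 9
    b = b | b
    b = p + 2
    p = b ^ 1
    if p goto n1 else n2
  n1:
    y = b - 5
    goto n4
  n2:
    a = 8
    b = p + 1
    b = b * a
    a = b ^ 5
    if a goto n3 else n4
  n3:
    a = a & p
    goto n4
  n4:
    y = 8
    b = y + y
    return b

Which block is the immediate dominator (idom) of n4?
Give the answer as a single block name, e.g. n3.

Answer: n0

Analysis:
idom tree: n1←n0 n2←n0 n3←n2 n4←n0
Dom at joins:
  n4: preds {n1,n2,n3}: {n0,n1} ∩ {n0,n2} ∩ {n0,n2,n3} = {n0}; idom=n0

idom(n4) = n0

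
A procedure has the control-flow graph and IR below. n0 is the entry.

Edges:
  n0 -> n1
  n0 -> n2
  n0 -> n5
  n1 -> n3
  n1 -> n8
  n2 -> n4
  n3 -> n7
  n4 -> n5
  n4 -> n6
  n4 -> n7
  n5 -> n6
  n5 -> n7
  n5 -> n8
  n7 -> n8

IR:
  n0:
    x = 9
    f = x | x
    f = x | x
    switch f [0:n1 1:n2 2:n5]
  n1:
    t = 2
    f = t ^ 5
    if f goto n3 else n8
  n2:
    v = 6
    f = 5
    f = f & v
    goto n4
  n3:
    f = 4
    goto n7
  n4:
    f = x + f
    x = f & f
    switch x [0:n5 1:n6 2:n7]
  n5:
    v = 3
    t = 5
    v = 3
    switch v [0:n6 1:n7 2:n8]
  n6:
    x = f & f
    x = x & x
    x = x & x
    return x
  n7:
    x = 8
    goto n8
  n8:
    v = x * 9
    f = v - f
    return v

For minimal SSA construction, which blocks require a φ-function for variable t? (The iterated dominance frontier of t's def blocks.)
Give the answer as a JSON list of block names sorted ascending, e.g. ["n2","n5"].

Answer: ["n6", "n7", "n8"]

Working:
idom tree: n1←n0 n2←n0 n3←n1 n4←n2 n5←n0 n6←n0 n7←n0 n8←n0
Dom∩ at merges:
  n5: preds {n0,n4}: {n0} ∩ {n0,n2,n4} = {n0}; idom=n0
  n6: preds {n4,n5}: {n0,n2,n4} ∩ {n0,n5} = {n0}; idom=n0
  n7: preds {n3,n4,n5}: {n0,n1,n3} ∩ {n0,n2,n4} ∩ {n0,n5} = {n0}; idom=n0
  n8: preds {n1,n5,n7}: {n0,n1} ∩ {n0,n5} ∩ {n0,n7} = {n0}; idom=n0

DF derivation:
  n5←n0: walk · to n0
  n5←n4: walk n4→n2 to n0
  n6←n4: walk n4→n2 to n0
  n6←n5: walk n5 to n0
  n7←n3: walk n3→n1 to n0
  n7←n4: walk n4→n2 to n0
  n7←n5: walk n5 to n0
  n8←n1: walk n1 to n0
  n8←n5: walk n5 to n0
  n8←n7: walk n7 to n0
  n0 → ∅
  n1 → {n7,n8}
  n2 → {n5,n6,n7}
  n3 → {n7}
  n4 → {n5,n6,n7}
  n5 → {n6,n7,n8}
  n6 → ∅
  n7 → {n8}
  n8 → ∅

φ for t: defs {n1,n5}
  DF⁺ = {n6,n7,n8}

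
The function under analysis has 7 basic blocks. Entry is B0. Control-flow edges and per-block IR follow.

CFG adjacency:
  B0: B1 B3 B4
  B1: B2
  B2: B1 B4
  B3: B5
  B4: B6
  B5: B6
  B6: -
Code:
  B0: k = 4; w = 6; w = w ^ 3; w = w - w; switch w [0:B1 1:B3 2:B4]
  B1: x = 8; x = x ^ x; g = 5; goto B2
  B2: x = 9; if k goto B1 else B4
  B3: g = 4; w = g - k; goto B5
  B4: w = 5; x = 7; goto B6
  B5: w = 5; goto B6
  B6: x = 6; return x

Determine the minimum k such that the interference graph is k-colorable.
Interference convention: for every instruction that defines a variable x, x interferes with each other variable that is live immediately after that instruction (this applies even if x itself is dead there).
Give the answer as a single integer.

Answer: 2

Derivation:
Block summaries:
  B0: {k,w} / ∅
  B1: {g,x} / ∅
  B2: {x} / {k}
  B3: {g,w} / {k}
  B4: {w,x} / ∅
  B5: {w} / ∅
  B6: {x} / ∅

Liveness:
  live B0: ∅→{k}
  live B1: {k}→{k}
  live B2: {k}→{k}
  live B3: {k}→∅
  live B4: ∅→∅
  live B5: ∅→∅
  live B6: ∅→∅

Interfere edges:
  g↔{k}
  k↔{g,w,x}
  w↔{k}
  x↔{k}

Registers:
  {g,k} pairwise interfere (2-clique) ⇒ χ ≥ 2
  2-colouring: R0={k}  R1={g,w,x}
  χ = 2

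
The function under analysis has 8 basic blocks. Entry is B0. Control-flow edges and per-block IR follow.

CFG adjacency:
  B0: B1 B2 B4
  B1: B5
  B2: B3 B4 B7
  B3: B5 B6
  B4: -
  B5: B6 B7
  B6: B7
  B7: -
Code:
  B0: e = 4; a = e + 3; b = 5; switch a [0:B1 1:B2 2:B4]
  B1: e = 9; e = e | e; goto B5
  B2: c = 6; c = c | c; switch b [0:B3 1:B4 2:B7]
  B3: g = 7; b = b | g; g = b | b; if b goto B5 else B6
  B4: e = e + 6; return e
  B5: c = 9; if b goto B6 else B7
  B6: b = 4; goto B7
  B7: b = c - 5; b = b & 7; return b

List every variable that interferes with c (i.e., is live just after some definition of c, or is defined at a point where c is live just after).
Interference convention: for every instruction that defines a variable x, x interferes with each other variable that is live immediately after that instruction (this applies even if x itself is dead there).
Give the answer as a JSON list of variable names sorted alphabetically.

Answer: ["b", "e", "g"]

Derivation:
def/use:
  B0 def {a,b,e} use ∅
  B1 def {e} use ∅
  B2 def {c} use {b}
  B3 def {b,g} use {b}
  B4 def {e} use {e}
  B5 def {c} use {b}
  B6 def {b} use ∅
  B7 def {b} use {c}

Backward fixpoint:
  B0: in=∅ out={b,e}
  B1: in={b} out={b}
  B2: in={b,e} out={b,c,e}
  B3: in={b,c} out={b,c}
  B4: in={e} out=∅
  B5: in={b} out={c}
  B6: in={c} out={c}
  B7: in={c} out=∅

Interference:
  a: {b,e}
  b: {a,c,e,g}
  c: {b,e,g}
  e: {a,b,c}
  g: {b,c}

N(c) = ["b", "e", "g"]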